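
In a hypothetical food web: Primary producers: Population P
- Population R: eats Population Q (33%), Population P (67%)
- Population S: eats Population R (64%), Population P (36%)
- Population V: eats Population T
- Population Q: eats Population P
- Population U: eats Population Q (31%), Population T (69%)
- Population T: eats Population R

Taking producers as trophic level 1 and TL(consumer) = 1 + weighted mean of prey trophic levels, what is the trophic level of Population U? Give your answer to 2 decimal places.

3.92

Population Q: 1 + 1 = 2
Population R: 1 + (0.33×2 + 0.67×1) = 2.33
Population S: 1 + (0.64×2.33 + 0.36×1) = 2.8512
Population T: 1 + 2.33 = 3.33
Population U: 1 + (0.31×2 + 0.69×3.33) = 3.9177
Population V: 1 + 3.33 = 4.33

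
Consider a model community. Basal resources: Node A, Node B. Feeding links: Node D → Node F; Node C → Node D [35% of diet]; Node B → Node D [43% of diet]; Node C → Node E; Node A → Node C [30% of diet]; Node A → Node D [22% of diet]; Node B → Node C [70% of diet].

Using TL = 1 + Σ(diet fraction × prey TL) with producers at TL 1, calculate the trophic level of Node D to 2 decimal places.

Node C: 1 + (0.3×1 + 0.7×1) = 2
Node D: 1 + (0.43×1 + 0.22×1 + 0.35×2) = 2.35
Node E: 1 + 2 = 3
Node F: 1 + 2.35 = 3.35

2.35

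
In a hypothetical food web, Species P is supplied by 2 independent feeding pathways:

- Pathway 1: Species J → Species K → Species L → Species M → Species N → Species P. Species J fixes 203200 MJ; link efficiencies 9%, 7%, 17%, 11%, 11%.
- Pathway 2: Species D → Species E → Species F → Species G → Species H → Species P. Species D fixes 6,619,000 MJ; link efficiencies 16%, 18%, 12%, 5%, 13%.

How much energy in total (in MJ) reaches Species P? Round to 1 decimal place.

Pathway 1: 203200 × 0.09 × 0.07 × 0.17 × 0.11 × 0.11 = 2.63328912 MJ
Pathway 2: 6619000 × 0.16 × 0.18 × 0.12 × 0.05 × 0.13 = 148.689216 MJ
Total at Species P: 2.63328912 + 148.689216 = 151.32250512 MJ

151.3 MJ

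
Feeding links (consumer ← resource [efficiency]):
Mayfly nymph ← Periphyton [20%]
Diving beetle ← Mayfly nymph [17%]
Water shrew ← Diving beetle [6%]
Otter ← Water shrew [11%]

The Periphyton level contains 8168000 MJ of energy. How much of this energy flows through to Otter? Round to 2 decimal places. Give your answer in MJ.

Mayfly nymph: 8168000 × 0.2 = 1633600 MJ
Diving beetle: 1633600 × 0.17 = 277712 MJ
Water shrew: 277712 × 0.06 = 16662.72 MJ
Otter: 16662.72 × 0.11 = 1832.8992 MJ

1832.90 MJ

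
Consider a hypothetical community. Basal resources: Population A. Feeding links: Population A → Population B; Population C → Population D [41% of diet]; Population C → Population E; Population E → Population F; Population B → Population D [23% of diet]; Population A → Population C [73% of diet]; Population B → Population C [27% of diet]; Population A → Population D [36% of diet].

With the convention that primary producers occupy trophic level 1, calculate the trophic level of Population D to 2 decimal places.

2.75

Population B: 1 + 1 = 2
Population C: 1 + (0.27×2 + 0.73×1) = 2.27
Population D: 1 + (0.41×2.27 + 0.36×1 + 0.23×2) = 2.7507
Population E: 1 + 2.27 = 3.27
Population F: 1 + 3.27 = 4.27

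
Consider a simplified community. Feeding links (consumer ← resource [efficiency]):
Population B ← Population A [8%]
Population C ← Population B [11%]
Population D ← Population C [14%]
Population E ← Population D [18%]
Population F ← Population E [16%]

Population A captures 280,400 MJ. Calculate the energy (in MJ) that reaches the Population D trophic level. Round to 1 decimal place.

Population B: 280400 × 0.08 = 22432 MJ
Population C: 22432 × 0.11 = 2467.52 MJ
Population D: 2467.52 × 0.14 = 345.4528 MJ

345.5 MJ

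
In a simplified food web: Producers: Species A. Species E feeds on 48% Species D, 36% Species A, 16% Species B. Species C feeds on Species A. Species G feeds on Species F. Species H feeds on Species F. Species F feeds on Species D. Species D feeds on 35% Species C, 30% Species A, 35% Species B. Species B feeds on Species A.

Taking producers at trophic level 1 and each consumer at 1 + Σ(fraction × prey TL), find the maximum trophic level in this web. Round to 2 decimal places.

4.70

Species B: 1 + 1 = 2
Species C: 1 + 1 = 2
Species D: 1 + (0.35×2 + 0.3×1 + 0.35×2) = 2.7
Species E: 1 + (0.48×2.7 + 0.36×1 + 0.16×2) = 2.976
Species F: 1 + 2.7 = 3.7
Species G: 1 + 3.7 = 4.7
Species H: 1 + 3.7 = 4.7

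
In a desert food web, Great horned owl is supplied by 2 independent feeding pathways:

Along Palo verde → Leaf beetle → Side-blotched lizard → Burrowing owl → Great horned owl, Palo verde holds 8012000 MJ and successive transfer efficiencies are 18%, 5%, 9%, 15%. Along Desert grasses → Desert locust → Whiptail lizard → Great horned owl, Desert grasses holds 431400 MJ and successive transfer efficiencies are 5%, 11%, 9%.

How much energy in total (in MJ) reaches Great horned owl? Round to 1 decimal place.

Via Palo verde: 8012000 × 0.18 × 0.05 × 0.09 × 0.15 = 973.458 MJ
Via Desert grasses: 431400 × 0.05 × 0.11 × 0.09 = 213.543 MJ
Total at Great horned owl: 973.458 + 213.543 = 1187.001 MJ

1187.0 MJ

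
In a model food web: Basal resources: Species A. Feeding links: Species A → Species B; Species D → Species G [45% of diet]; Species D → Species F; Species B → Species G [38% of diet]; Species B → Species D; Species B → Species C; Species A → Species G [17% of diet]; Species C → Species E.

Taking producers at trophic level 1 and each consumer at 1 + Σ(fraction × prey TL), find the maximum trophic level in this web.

Species B: 1 + 1 = 2
Species C: 1 + 2 = 3
Species D: 1 + 2 = 3
Species E: 1 + 3 = 4
Species F: 1 + 3 = 4
Species G: 1 + (0.45×3 + 0.17×1 + 0.38×2) = 3.28

4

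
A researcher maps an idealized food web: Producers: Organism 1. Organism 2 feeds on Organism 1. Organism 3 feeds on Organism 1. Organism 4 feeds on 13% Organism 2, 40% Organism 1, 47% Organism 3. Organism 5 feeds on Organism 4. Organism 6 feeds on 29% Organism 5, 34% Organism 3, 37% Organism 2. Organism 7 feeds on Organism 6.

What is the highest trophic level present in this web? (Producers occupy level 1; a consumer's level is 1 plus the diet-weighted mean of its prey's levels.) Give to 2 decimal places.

4.46

Organism 2: 1 + 1 = 2
Organism 3: 1 + 1 = 2
Organism 4: 1 + (0.13×2 + 0.4×1 + 0.47×2) = 2.6
Organism 5: 1 + 2.6 = 3.6
Organism 6: 1 + (0.29×3.6 + 0.34×2 + 0.37×2) = 3.464
Organism 7: 1 + 3.464 = 4.464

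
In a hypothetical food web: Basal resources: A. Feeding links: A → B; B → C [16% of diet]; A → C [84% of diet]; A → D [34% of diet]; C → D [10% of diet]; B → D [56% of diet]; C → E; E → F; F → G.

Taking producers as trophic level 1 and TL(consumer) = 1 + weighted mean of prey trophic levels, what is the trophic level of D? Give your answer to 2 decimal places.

B: 1 + 1 = 2
C: 1 + (0.16×2 + 0.84×1) = 2.16
D: 1 + (0.34×1 + 0.1×2.16 + 0.56×2) = 2.676
E: 1 + 2.16 = 3.16
F: 1 + 3.16 = 4.16
G: 1 + 4.16 = 5.16

2.68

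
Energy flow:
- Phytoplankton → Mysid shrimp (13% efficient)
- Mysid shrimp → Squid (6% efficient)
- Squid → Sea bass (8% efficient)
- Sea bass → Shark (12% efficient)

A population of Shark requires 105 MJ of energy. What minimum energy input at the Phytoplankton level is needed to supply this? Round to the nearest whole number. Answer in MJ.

1402244 MJ

Cumulative transfer efficiency: 0.13 × 0.06 × 0.08 × 0.12 = 0.00007488
Phytoplankton energy = 105 / 0.00007488 = 1402244 MJ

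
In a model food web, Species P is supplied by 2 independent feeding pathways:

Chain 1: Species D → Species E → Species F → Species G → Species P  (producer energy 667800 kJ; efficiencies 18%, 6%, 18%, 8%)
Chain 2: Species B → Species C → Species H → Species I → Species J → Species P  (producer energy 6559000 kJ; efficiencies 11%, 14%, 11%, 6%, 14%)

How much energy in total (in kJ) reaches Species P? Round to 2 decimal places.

197.19 kJ

Chain 1: 667800 × 0.18 × 0.06 × 0.18 × 0.08 = 103.856256 kJ
Chain 2: 6559000 × 0.11 × 0.14 × 0.11 × 0.06 × 0.14 = 93.3319464 kJ
Total at Species P: 103.856256 + 93.3319464 = 197.1882024 kJ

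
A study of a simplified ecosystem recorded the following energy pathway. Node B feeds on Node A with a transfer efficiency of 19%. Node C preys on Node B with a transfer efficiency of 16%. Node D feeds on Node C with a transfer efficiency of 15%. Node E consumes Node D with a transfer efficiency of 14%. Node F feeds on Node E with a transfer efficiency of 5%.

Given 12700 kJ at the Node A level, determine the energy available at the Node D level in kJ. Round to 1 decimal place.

Node B: 12700 × 0.19 = 2413 kJ
Node C: 2413 × 0.16 = 386.08 kJ
Node D: 386.08 × 0.15 = 57.912 kJ

57.9 kJ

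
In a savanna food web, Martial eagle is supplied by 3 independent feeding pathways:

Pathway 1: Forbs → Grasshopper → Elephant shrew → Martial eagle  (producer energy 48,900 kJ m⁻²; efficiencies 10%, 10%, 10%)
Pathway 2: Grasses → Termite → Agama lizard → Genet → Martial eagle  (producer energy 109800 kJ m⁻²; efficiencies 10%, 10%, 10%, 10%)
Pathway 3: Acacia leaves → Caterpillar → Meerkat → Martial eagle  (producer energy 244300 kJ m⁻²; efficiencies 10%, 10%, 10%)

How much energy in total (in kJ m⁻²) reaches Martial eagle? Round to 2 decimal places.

304.18 kJ m⁻²

Pathway 1: 48900 × 0.1 × 0.1 × 0.1 = 48.9 kJ m⁻²
Pathway 2: 109800 × 0.1 × 0.1 × 0.1 × 0.1 = 10.98 kJ m⁻²
Pathway 3: 244300 × 0.1 × 0.1 × 0.1 = 244.3 kJ m⁻²
Total at Martial eagle: 48.9 + 10.98 + 244.3 = 304.18 kJ m⁻²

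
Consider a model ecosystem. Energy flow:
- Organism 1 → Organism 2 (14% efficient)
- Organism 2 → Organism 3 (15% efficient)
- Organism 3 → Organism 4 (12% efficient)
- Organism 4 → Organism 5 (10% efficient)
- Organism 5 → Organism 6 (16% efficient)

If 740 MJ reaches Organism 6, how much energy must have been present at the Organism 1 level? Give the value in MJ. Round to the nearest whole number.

Cumulative transfer efficiency: 0.14 × 0.15 × 0.12 × 0.1 × 0.16 = 0.00004032
Organism 1 energy = 740 / 0.00004032 = 18353175 MJ

18353175 MJ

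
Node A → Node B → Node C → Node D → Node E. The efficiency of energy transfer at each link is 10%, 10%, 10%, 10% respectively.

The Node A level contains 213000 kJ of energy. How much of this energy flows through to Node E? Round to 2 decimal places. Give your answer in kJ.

Node B: 213000 × 0.1 = 21300 kJ
Node C: 21300 × 0.1 = 2130 kJ
Node D: 2130 × 0.1 = 213 kJ
Node E: 213 × 0.1 = 21.3 kJ

21.30 kJ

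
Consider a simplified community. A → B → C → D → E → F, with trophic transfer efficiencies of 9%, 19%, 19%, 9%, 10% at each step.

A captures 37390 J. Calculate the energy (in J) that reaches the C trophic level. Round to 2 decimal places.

639.37 J

B: 37390 × 0.09 = 3365.1 J
C: 3365.1 × 0.19 = 639.369 J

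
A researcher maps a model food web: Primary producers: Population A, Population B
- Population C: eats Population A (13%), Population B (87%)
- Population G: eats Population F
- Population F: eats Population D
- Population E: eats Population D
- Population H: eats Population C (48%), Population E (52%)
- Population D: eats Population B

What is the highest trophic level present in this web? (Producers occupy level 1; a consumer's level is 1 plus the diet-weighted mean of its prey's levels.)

4

Population C: 1 + (0.13×1 + 0.87×1) = 2
Population D: 1 + 1 = 2
Population E: 1 + 2 = 3
Population F: 1 + 2 = 3
Population G: 1 + 3 = 4
Population H: 1 + (0.48×2 + 0.52×3) = 3.52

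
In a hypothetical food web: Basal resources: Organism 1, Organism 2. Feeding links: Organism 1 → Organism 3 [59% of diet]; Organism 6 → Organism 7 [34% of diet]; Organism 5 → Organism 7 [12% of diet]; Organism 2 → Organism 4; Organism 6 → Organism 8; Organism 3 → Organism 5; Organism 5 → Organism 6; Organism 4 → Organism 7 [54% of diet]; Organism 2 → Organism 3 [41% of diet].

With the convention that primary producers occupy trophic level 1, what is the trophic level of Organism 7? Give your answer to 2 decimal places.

3.80

Organism 3: 1 + (0.59×1 + 0.41×1) = 2
Organism 4: 1 + 1 = 2
Organism 5: 1 + 2 = 3
Organism 6: 1 + 3 = 4
Organism 7: 1 + (0.12×3 + 0.34×4 + 0.54×2) = 3.8
Organism 8: 1 + 4 = 5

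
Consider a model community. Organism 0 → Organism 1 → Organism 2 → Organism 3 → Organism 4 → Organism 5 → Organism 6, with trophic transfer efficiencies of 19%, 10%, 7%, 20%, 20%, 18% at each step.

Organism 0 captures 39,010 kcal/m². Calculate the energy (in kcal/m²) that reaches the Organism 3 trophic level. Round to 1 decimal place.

51.9 kcal/m²

Organism 1: 39010 × 0.19 = 7411.9 kcal/m²
Organism 2: 7411.9 × 0.1 = 741.19 kcal/m²
Organism 3: 741.19 × 0.07 = 51.8833 kcal/m²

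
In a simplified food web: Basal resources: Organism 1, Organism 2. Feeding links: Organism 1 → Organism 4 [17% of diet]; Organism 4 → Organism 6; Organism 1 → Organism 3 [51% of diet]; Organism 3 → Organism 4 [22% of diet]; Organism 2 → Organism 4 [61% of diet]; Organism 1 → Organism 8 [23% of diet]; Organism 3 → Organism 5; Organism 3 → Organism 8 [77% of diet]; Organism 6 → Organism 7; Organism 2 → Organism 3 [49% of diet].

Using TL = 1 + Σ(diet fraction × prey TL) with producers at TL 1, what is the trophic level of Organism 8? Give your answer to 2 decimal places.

2.77

Organism 3: 1 + (0.49×1 + 0.51×1) = 2
Organism 4: 1 + (0.17×1 + 0.22×2 + 0.61×1) = 2.22
Organism 5: 1 + 2 = 3
Organism 6: 1 + 2.22 = 3.22
Organism 7: 1 + 3.22 = 4.22
Organism 8: 1 + (0.23×1 + 0.77×2) = 2.77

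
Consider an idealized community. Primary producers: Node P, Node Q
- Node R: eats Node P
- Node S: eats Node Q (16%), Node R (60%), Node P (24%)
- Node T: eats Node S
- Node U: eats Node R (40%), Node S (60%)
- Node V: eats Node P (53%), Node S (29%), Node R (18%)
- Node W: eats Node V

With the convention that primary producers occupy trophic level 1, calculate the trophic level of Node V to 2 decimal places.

2.64

Node R: 1 + 1 = 2
Node S: 1 + (0.16×1 + 0.6×2 + 0.24×1) = 2.6
Node T: 1 + 2.6 = 3.6
Node U: 1 + (0.4×2 + 0.6×2.6) = 3.36
Node V: 1 + (0.53×1 + 0.29×2.6 + 0.18×2) = 2.644
Node W: 1 + 2.644 = 3.644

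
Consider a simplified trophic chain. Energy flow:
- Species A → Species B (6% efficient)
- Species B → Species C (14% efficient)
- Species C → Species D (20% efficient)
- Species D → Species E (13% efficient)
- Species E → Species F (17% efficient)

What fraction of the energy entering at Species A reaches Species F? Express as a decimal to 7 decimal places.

0.0000371

Product of link efficiencies: 0.06 × 0.14 × 0.2 × 0.13 × 0.17 = 0.000037128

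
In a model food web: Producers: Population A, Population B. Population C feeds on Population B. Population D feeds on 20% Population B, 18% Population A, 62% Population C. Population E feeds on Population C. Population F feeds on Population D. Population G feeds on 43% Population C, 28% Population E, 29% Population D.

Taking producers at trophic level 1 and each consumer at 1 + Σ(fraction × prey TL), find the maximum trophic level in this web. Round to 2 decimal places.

Population C: 1 + 1 = 2
Population D: 1 + (0.2×1 + 0.18×1 + 0.62×2) = 2.62
Population E: 1 + 2 = 3
Population F: 1 + 2.62 = 3.62
Population G: 1 + (0.43×2 + 0.28×3 + 0.29×2.62) = 3.4598

3.62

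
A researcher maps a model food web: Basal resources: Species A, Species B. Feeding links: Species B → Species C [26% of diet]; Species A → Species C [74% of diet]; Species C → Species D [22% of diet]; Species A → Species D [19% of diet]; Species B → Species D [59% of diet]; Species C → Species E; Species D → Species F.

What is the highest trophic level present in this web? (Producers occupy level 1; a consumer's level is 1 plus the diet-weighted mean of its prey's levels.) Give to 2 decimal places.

3.22

Species C: 1 + (0.26×1 + 0.74×1) = 2
Species D: 1 + (0.22×2 + 0.19×1 + 0.59×1) = 2.22
Species E: 1 + 2 = 3
Species F: 1 + 2.22 = 3.22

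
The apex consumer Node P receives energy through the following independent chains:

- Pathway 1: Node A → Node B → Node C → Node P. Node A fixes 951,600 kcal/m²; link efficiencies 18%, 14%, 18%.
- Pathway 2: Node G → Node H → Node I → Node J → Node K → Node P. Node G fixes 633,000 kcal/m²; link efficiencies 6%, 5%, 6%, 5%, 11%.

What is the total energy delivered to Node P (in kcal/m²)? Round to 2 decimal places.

4317.08 kcal/m²

Pathway 1: 951600 × 0.18 × 0.14 × 0.18 = 4316.4576 kcal/m²
Pathway 2: 633000 × 0.06 × 0.05 × 0.06 × 0.05 × 0.11 = 0.62667 kcal/m²
Total at Node P: 4316.4576 + 0.62667 = 4317.08427 kcal/m²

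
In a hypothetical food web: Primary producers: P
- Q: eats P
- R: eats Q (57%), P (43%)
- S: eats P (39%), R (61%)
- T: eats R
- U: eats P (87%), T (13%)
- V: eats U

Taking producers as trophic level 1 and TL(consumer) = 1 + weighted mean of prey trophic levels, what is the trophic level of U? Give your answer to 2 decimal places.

Q: 1 + 1 = 2
R: 1 + (0.57×2 + 0.43×1) = 2.57
S: 1 + (0.39×1 + 0.61×2.57) = 2.9577
T: 1 + 2.57 = 3.57
U: 1 + (0.87×1 + 0.13×3.57) = 2.3341
V: 1 + 2.3341 = 3.3341

2.33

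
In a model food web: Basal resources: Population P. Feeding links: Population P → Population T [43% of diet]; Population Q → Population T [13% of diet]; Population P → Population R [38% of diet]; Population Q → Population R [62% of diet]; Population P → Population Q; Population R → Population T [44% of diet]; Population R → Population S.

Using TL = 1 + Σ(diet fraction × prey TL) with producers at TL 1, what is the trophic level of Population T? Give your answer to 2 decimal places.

2.84

Population Q: 1 + 1 = 2
Population R: 1 + (0.62×2 + 0.38×1) = 2.62
Population S: 1 + 2.62 = 3.62
Population T: 1 + (0.44×2.62 + 0.43×1 + 0.13×2) = 2.8428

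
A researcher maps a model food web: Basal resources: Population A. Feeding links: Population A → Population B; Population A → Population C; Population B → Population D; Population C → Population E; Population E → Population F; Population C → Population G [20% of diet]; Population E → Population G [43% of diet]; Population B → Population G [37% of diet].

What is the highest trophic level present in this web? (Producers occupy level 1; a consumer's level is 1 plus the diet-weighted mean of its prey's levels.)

Population B: 1 + 1 = 2
Population C: 1 + 1 = 2
Population D: 1 + 2 = 3
Population E: 1 + 2 = 3
Population F: 1 + 3 = 4
Population G: 1 + (0.2×2 + 0.43×3 + 0.37×2) = 3.43

4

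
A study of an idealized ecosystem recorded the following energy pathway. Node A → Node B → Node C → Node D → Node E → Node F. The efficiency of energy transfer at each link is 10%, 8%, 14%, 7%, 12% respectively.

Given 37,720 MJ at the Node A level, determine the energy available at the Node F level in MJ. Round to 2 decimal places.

Node B: 37720 × 0.1 = 3772 MJ
Node C: 3772 × 0.08 = 301.76 MJ
Node D: 301.76 × 0.14 = 42.2464 MJ
Node E: 42.2464 × 0.07 = 2.957248 MJ
Node F: 2.957248 × 0.12 = 0.35486976 MJ

0.35 MJ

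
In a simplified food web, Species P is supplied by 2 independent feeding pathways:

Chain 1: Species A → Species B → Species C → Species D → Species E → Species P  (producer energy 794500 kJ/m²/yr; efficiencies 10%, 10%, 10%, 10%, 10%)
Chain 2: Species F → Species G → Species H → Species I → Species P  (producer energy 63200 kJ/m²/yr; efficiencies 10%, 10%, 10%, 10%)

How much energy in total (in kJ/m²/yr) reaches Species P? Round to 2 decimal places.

14.27 kJ/m²/yr

Chain 1: 794500 × 0.1 × 0.1 × 0.1 × 0.1 × 0.1 = 7.945 kJ/m²/yr
Chain 2: 63200 × 0.1 × 0.1 × 0.1 × 0.1 = 6.32 kJ/m²/yr
Total at Species P: 7.945 + 6.32 = 14.265 kJ/m²/yr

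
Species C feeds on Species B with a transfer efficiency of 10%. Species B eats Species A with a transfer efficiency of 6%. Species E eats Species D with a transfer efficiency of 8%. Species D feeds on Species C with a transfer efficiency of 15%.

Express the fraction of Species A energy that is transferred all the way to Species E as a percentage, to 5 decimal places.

0.00720%

Product of link efficiencies: 0.06 × 0.1 × 0.15 × 0.08 = 0.000072
As a percentage: 0.000072 × 100 = 0.00720%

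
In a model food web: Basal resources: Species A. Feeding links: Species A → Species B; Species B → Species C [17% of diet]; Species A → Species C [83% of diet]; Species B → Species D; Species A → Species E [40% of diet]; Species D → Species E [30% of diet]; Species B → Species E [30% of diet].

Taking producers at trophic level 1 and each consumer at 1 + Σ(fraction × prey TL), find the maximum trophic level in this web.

3

Species B: 1 + 1 = 2
Species C: 1 + (0.17×2 + 0.83×1) = 2.17
Species D: 1 + 2 = 3
Species E: 1 + (0.4×1 + 0.3×3 + 0.3×2) = 2.9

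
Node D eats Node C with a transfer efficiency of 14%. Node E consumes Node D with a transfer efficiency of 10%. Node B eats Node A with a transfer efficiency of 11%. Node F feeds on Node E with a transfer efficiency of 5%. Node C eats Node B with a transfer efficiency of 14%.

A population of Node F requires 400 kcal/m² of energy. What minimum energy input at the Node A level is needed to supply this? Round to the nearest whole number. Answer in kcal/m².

Cumulative transfer efficiency: 0.11 × 0.14 × 0.14 × 0.1 × 0.05 = 0.00001078
Node A energy = 400 / 0.00001078 = 37105751 kcal/m²

37105751 kcal/m²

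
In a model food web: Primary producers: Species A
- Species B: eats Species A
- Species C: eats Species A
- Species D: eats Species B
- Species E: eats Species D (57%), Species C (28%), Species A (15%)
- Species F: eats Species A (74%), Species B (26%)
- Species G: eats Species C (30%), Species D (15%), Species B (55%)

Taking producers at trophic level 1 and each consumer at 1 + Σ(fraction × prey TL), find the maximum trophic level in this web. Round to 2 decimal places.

3.42

Species B: 1 + 1 = 2
Species C: 1 + 1 = 2
Species D: 1 + 2 = 3
Species E: 1 + (0.57×3 + 0.28×2 + 0.15×1) = 3.42
Species F: 1 + (0.74×1 + 0.26×2) = 2.26
Species G: 1 + (0.3×2 + 0.15×3 + 0.55×2) = 3.15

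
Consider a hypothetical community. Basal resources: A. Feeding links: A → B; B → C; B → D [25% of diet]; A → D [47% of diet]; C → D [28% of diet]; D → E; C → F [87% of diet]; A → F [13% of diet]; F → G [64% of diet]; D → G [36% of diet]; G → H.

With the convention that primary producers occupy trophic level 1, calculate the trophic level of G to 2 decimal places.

4.41

B: 1 + 1 = 2
C: 1 + 2 = 3
D: 1 + (0.25×2 + 0.47×1 + 0.28×3) = 2.81
E: 1 + 2.81 = 3.81
F: 1 + (0.87×3 + 0.13×1) = 3.74
G: 1 + (0.64×3.74 + 0.36×2.81) = 4.4052
H: 1 + 4.4052 = 5.4052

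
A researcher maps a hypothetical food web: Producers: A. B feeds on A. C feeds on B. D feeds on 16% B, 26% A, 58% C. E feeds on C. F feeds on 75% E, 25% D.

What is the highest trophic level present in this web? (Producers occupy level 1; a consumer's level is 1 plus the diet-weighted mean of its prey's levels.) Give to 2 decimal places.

4.83

B: 1 + 1 = 2
C: 1 + 2 = 3
D: 1 + (0.16×2 + 0.26×1 + 0.58×3) = 3.32
E: 1 + 3 = 4
F: 1 + (0.75×4 + 0.25×3.32) = 4.83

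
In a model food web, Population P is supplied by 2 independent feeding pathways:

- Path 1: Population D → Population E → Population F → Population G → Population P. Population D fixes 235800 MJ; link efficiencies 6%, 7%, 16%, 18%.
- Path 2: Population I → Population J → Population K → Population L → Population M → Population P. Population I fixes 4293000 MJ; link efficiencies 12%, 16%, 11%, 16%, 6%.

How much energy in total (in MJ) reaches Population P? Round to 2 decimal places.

Path 1: 235800 × 0.06 × 0.07 × 0.16 × 0.18 = 28.522368 MJ
Path 2: 4293000 × 0.12 × 0.16 × 0.11 × 0.16 × 0.06 = 87.0414336 MJ
Total at Population P: 28.522368 + 87.0414336 = 115.5638016 MJ

115.56 MJ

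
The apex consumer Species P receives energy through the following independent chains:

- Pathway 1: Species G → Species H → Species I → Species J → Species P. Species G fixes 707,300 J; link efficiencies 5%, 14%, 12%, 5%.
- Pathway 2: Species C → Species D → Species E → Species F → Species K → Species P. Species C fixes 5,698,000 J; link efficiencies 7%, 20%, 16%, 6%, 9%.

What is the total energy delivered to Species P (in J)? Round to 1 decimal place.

Pathway 1: 707300 × 0.05 × 0.14 × 0.12 × 0.05 = 29.7066 J
Pathway 2: 5698000 × 0.07 × 0.2 × 0.16 × 0.06 × 0.09 = 68.923008 J
Total at Species P: 29.7066 + 68.923008 = 98.629608 J

98.6 J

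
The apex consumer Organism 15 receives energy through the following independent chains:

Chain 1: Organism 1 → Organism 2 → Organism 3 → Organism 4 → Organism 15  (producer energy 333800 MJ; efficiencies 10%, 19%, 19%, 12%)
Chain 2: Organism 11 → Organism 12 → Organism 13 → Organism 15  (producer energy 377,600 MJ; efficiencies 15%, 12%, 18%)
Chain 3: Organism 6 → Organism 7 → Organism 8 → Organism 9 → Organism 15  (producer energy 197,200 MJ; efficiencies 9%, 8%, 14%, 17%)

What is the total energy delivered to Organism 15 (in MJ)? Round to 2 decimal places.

Chain 1: 333800 × 0.1 × 0.19 × 0.19 × 0.12 = 144.60216 MJ
Chain 2: 377600 × 0.15 × 0.12 × 0.18 = 1223.424 MJ
Chain 3: 197200 × 0.09 × 0.08 × 0.14 × 0.17 = 33.792192 MJ
Total at Organism 15: 144.60216 + 1223.424 + 33.792192 = 1401.818352 MJ

1401.82 MJ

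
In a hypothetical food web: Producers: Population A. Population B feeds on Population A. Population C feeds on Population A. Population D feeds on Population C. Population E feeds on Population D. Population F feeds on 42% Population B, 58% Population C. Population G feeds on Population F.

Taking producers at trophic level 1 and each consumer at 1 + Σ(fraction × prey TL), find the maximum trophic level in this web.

4

Population B: 1 + 1 = 2
Population C: 1 + 1 = 2
Population D: 1 + 2 = 3
Population E: 1 + 3 = 4
Population F: 1 + (0.42×2 + 0.58×2) = 3
Population G: 1 + 3 = 4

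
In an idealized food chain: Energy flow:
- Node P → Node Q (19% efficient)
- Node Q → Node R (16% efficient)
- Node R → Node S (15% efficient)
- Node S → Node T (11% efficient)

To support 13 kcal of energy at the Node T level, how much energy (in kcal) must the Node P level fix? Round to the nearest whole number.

Cumulative transfer efficiency: 0.19 × 0.16 × 0.15 × 0.11 = 0.0005016
Node P energy = 13 / 0.0005016 = 25917 kcal

25917 kcal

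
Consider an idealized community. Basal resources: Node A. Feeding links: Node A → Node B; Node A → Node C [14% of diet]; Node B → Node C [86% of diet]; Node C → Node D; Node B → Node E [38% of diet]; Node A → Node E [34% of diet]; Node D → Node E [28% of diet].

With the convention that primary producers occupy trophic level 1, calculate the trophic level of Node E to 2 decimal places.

Node B: 1 + 1 = 2
Node C: 1 + (0.14×1 + 0.86×2) = 2.86
Node D: 1 + 2.86 = 3.86
Node E: 1 + (0.38×2 + 0.34×1 + 0.28×3.86) = 3.1808

3.18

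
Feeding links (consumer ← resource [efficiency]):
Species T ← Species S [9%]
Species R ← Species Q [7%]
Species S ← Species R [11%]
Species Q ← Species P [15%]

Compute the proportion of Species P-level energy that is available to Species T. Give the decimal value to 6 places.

0.000104

Product of link efficiencies: 0.15 × 0.07 × 0.11 × 0.09 = 0.00010395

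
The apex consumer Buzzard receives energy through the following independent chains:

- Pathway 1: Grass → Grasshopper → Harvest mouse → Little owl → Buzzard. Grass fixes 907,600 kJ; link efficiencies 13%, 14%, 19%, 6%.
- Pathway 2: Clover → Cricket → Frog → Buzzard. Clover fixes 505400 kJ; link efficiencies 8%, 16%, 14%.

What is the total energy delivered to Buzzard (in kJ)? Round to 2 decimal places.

1093.99 kJ

Pathway 1: 907600 × 0.13 × 0.14 × 0.19 × 0.06 = 188.308848 kJ
Pathway 2: 505400 × 0.08 × 0.16 × 0.14 = 905.6768 kJ
Total at Buzzard: 188.308848 + 905.6768 = 1093.985648 kJ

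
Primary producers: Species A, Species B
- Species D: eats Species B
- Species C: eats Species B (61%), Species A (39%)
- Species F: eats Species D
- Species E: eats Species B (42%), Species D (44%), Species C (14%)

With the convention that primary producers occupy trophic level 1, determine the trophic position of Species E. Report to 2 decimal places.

Species C: 1 + (0.61×1 + 0.39×1) = 2
Species D: 1 + 1 = 2
Species E: 1 + (0.42×1 + 0.44×2 + 0.14×2) = 2.58
Species F: 1 + 2 = 3

2.58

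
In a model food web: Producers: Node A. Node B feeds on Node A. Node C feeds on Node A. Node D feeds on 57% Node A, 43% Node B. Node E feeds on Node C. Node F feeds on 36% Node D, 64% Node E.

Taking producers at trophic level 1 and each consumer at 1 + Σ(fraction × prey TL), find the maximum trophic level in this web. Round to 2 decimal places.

3.79

Node B: 1 + 1 = 2
Node C: 1 + 1 = 2
Node D: 1 + (0.57×1 + 0.43×2) = 2.43
Node E: 1 + 2 = 3
Node F: 1 + (0.36×2.43 + 0.64×3) = 3.7948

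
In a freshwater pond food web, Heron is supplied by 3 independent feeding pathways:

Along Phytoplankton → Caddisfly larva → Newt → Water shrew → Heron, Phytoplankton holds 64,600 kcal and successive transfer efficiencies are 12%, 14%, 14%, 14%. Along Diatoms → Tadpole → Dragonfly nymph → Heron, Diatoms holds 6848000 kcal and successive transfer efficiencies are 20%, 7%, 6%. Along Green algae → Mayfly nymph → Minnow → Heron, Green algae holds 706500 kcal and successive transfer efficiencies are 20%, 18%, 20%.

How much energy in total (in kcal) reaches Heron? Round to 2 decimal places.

Via Phytoplankton: 64600 × 0.12 × 0.14 × 0.14 × 0.14 = 21.271488 kcal
Via Diatoms: 6848000 × 0.2 × 0.07 × 0.06 = 5752.32 kcal
Via Green algae: 706500 × 0.2 × 0.18 × 0.2 = 5086.8 kcal
Total at Heron: 21.271488 + 5752.32 + 5086.8 = 10860.391488 kcal

10860.39 kcal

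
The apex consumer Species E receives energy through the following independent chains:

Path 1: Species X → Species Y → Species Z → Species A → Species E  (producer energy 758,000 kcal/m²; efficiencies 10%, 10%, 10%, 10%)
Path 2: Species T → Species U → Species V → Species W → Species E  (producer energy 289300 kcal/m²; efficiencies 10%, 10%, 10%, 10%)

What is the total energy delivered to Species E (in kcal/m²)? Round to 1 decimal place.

Path 1: 758000 × 0.1 × 0.1 × 0.1 × 0.1 = 75.8 kcal/m²
Path 2: 289300 × 0.1 × 0.1 × 0.1 × 0.1 = 28.93 kcal/m²
Total at Species E: 75.8 + 28.93 = 104.73 kcal/m²

104.7 kcal/m²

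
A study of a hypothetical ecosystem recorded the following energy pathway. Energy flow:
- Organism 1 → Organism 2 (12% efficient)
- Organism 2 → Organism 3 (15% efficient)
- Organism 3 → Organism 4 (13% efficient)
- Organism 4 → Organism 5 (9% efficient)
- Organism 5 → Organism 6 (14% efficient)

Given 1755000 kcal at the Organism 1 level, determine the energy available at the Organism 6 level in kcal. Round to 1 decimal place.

Organism 2: 1755000 × 0.12 = 210600 kcal
Organism 3: 210600 × 0.15 = 31590 kcal
Organism 4: 31590 × 0.13 = 4106.7 kcal
Organism 5: 4106.7 × 0.09 = 369.603 kcal
Organism 6: 369.603 × 0.14 = 51.74442 kcal

51.7 kcal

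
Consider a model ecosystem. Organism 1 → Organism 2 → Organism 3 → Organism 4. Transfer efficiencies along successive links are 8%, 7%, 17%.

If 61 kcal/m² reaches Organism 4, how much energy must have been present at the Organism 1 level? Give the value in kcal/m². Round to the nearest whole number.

64076 kcal/m²

Cumulative transfer efficiency: 0.08 × 0.07 × 0.17 = 0.000952
Organism 1 energy = 61 / 0.000952 = 64076 kcal/m²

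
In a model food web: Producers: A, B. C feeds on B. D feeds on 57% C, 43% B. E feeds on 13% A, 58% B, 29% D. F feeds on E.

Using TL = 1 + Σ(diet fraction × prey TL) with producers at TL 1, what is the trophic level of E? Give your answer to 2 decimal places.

C: 1 + 1 = 2
D: 1 + (0.57×2 + 0.43×1) = 2.57
E: 1 + (0.13×1 + 0.58×1 + 0.29×2.57) = 2.4553
F: 1 + 2.4553 = 3.4553

2.46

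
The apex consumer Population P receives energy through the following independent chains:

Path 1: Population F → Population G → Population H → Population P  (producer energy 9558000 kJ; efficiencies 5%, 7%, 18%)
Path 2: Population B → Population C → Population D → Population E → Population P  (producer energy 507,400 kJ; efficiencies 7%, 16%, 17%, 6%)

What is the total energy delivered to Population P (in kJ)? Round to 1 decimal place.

Path 1: 9558000 × 0.05 × 0.07 × 0.18 = 6021.54 kJ
Path 2: 507400 × 0.07 × 0.16 × 0.17 × 0.06 = 57.965376 kJ
Total at Population P: 6021.54 + 57.965376 = 6079.505376 kJ

6079.5 kJ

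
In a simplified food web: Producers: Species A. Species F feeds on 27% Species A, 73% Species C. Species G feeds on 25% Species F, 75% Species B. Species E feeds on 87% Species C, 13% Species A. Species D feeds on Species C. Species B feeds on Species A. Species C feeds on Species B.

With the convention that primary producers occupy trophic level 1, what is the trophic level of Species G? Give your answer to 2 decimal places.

Species B: 1 + 1 = 2
Species C: 1 + 2 = 3
Species D: 1 + 3 = 4
Species E: 1 + (0.87×3 + 0.13×1) = 3.74
Species F: 1 + (0.27×1 + 0.73×3) = 3.46
Species G: 1 + (0.25×3.46 + 0.75×2) = 3.365

3.37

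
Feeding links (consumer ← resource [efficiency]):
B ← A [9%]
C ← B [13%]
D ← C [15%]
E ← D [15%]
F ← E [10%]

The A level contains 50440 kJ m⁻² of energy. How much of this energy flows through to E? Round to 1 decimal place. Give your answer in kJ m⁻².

B: 50440 × 0.09 = 4539.6 kJ m⁻²
C: 4539.6 × 0.13 = 590.148 kJ m⁻²
D: 590.148 × 0.15 = 88.5222 kJ m⁻²
E: 88.5222 × 0.15 = 13.27833 kJ m⁻²

13.3 kJ m⁻²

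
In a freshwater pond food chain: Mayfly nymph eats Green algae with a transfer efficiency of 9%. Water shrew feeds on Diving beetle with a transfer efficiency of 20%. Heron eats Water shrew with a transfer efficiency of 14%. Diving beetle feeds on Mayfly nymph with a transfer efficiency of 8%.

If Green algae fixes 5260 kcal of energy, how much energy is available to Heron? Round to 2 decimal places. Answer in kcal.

1.06 kcal

Mayfly nymph: 5260 × 0.09 = 473.4 kcal
Diving beetle: 473.4 × 0.08 = 37.872 kcal
Water shrew: 37.872 × 0.2 = 7.5744 kcal
Heron: 7.5744 × 0.14 = 1.060416 kcal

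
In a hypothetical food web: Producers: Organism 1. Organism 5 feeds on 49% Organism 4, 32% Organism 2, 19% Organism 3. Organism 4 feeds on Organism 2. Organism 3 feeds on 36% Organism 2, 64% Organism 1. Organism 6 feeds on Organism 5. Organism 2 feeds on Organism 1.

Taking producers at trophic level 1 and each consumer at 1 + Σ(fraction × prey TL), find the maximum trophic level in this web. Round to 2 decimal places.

Organism 2: 1 + 1 = 2
Organism 3: 1 + (0.36×2 + 0.64×1) = 2.36
Organism 4: 1 + 2 = 3
Organism 5: 1 + (0.49×3 + 0.32×2 + 0.19×2.36) = 3.5584
Organism 6: 1 + 3.5584 = 4.5584

4.56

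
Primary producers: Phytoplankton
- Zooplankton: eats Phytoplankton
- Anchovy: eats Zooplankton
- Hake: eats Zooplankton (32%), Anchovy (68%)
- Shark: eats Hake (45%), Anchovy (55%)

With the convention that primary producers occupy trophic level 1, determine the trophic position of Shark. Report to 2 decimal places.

4.31

Zooplankton: 1 + 1 = 2
Anchovy: 1 + 2 = 3
Hake: 1 + (0.32×2 + 0.68×3) = 3.68
Shark: 1 + (0.45×3.68 + 0.55×3) = 4.306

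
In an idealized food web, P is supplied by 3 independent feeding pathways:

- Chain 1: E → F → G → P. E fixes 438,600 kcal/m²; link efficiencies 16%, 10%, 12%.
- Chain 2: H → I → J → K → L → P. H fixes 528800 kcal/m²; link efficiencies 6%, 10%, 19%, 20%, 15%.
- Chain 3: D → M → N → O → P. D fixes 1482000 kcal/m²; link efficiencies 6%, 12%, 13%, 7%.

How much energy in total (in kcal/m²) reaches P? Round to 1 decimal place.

Chain 1: 438600 × 0.16 × 0.1 × 0.12 = 842.112 kcal/m²
Chain 2: 528800 × 0.06 × 0.1 × 0.19 × 0.2 × 0.15 = 18.08496 kcal/m²
Chain 3: 1482000 × 0.06 × 0.12 × 0.13 × 0.07 = 97.10064 kcal/m²
Total at P: 842.112 + 18.08496 + 97.10064 = 957.2976 kcal/m²

957.3 kcal/m²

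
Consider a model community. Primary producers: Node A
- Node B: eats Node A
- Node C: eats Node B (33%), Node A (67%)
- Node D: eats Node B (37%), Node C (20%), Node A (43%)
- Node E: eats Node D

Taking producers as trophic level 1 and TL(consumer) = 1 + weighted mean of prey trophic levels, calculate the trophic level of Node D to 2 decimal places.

2.64

Node B: 1 + 1 = 2
Node C: 1 + (0.33×2 + 0.67×1) = 2.33
Node D: 1 + (0.37×2 + 0.2×2.33 + 0.43×1) = 2.636
Node E: 1 + 2.636 = 3.636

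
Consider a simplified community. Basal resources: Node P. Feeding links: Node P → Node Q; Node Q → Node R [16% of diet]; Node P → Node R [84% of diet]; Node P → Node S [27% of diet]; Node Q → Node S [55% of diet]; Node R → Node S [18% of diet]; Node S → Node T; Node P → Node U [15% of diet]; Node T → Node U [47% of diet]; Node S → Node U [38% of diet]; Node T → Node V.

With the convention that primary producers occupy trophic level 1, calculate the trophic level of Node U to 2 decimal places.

3.96

Node Q: 1 + 1 = 2
Node R: 1 + (0.16×2 + 0.84×1) = 2.16
Node S: 1 + (0.27×1 + 0.55×2 + 0.18×2.16) = 2.7588
Node T: 1 + 2.7588 = 3.7588
Node U: 1 + (0.15×1 + 0.47×3.7588 + 0.38×2.7588) = 3.96498
Node V: 1 + 3.7588 = 4.7588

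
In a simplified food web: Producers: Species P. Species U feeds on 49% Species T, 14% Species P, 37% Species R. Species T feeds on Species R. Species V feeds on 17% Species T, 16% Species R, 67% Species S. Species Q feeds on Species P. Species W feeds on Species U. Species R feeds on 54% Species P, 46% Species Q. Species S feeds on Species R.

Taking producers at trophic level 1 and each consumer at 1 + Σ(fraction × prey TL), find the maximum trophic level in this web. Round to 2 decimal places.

Species Q: 1 + 1 = 2
Species R: 1 + (0.54×1 + 0.46×2) = 2.46
Species S: 1 + 2.46 = 3.46
Species T: 1 + 2.46 = 3.46
Species U: 1 + (0.49×3.46 + 0.14×1 + 0.37×2.46) = 3.7456
Species V: 1 + (0.17×3.46 + 0.16×2.46 + 0.67×3.46) = 4.3
Species W: 1 + 3.7456 = 4.7456

4.75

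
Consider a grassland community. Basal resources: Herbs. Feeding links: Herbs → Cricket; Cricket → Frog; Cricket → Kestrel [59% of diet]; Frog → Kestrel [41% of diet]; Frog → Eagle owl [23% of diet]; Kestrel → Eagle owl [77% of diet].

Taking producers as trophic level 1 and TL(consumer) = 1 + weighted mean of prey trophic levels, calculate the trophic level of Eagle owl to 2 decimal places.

Cricket: 1 + 1 = 2
Frog: 1 + 2 = 3
Kestrel: 1 + (0.59×2 + 0.41×3) = 3.41
Eagle owl: 1 + (0.23×3 + 0.77×3.41) = 4.3157

4.32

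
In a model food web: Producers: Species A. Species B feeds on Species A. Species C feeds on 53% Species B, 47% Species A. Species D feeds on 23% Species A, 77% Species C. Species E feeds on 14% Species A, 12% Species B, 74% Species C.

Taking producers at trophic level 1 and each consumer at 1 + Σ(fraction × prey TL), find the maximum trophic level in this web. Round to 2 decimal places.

3.25

Species B: 1 + 1 = 2
Species C: 1 + (0.53×2 + 0.47×1) = 2.53
Species D: 1 + (0.23×1 + 0.77×2.53) = 3.1781
Species E: 1 + (0.14×1 + 0.12×2 + 0.74×2.53) = 3.2522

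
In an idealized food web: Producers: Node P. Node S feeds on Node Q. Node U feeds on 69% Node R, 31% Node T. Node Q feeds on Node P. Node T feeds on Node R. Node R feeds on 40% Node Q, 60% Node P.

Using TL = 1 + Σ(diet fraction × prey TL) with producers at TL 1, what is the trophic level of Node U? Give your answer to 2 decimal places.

3.71

Node Q: 1 + 1 = 2
Node R: 1 + (0.4×2 + 0.6×1) = 2.4
Node S: 1 + 2 = 3
Node T: 1 + 2.4 = 3.4
Node U: 1 + (0.69×2.4 + 0.31×3.4) = 3.71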